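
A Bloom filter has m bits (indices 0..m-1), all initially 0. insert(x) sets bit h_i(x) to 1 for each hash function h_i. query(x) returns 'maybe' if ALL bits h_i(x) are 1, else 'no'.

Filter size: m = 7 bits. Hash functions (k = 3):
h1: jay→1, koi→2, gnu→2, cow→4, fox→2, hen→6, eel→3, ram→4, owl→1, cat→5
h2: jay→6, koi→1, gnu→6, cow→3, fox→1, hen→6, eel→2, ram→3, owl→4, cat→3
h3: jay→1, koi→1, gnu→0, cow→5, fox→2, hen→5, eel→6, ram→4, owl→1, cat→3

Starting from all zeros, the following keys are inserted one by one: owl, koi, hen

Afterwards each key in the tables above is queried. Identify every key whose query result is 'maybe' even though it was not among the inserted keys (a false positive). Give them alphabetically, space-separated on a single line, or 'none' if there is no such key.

Answer: fox jay

Derivation:
Start: bits=0000000
After insert 'owl': sets bits 1 4 -> bits=0100100
After insert 'koi': sets bits 1 2 -> bits=0110100
After insert 'hen': sets bits 5 6 -> bits=0110111
Not inserted: cat cow eel fox gnu jay ram — query each against bits=0110111:
query cat: checks bit3=0, bit5=1 (has a 0) -> no => not a false positive
query cow: checks bit3=0, bit4=1, bit5=1 (has a 0) -> no => not a false positive
query eel: checks bit2=1, bit3=0, bit6=1 (has a 0) -> no => not a false positive
query fox: checks bit1=1, bit2=1 (all 1) -> maybe => FALSE POSITIVE
query gnu: checks bit0=0, bit2=1, bit6=1 (has a 0) -> no => not a false positive
query jay: checks bit1=1, bit6=1 (all 1) -> maybe => FALSE POSITIVE
query ram: checks bit3=0, bit4=1 (has a 0) -> no => not a false positive
False positives (alphabetical): fox jay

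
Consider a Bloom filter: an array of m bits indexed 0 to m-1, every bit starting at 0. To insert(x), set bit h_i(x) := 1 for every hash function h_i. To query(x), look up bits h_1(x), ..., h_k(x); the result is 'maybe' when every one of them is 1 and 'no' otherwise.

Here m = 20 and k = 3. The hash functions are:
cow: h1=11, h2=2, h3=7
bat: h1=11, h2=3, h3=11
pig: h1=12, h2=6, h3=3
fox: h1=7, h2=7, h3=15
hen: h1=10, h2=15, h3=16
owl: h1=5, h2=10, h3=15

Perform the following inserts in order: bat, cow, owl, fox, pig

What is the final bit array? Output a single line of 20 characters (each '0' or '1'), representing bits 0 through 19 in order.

Answer: 00110111001110010000

Derivation:
Start: bits=00000000000000000000
After insert 'bat': sets bits 3 11 -> bits=00010000000100000000
After insert 'cow': sets bits 2 7 11 -> bits=00110001000100000000
After insert 'owl': sets bits 5 10 15 -> bits=00110101001100010000
After insert 'fox': sets bits 7 15 -> bits=00110101001100010000
After insert 'pig': sets bits 3 6 12 -> bits=00110111001110010000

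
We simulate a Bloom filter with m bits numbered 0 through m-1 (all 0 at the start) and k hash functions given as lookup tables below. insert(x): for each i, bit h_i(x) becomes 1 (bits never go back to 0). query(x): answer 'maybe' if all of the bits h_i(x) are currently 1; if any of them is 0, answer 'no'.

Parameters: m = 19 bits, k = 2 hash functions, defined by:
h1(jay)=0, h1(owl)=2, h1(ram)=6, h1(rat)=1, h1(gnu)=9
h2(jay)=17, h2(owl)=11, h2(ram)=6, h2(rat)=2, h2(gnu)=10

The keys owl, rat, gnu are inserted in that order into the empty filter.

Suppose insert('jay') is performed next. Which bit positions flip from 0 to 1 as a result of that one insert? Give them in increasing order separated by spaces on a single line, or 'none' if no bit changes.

Start: bits=0000000000000000000
After insert 'owl': sets bits 2 11 -> bits=0010000000010000000
After insert 'rat': sets bits 1 2 -> bits=0110000000010000000
After insert 'gnu': sets bits 9 10 -> bits=0110000001110000000
insert 'jay' would touch bits 0 17; currently bit0=0, bit17=0
Bits that are 0 among those (would change 0->1): 0 17

Answer: 0 17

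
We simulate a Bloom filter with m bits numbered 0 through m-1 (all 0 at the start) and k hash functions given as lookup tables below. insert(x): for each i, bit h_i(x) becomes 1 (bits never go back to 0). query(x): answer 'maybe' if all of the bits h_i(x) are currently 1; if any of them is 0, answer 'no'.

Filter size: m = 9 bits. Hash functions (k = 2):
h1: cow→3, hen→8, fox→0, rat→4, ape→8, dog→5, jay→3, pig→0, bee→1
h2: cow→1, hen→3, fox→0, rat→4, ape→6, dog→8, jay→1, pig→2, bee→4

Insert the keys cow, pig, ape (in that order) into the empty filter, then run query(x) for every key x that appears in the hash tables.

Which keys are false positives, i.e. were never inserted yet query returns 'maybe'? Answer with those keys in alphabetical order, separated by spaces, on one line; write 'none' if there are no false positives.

Start: bits=000000000
After insert 'cow': sets bits 1 3 -> bits=010100000
After insert 'pig': sets bits 0 2 -> bits=111100000
After insert 'ape': sets bits 6 8 -> bits=111100101
Not inserted: bee dog fox hen jay rat — query each against bits=111100101:
query bee: checks bit1=1, bit4=0 (has a 0) -> no => not a false positive
query dog: checks bit5=0, bit8=1 (has a 0) -> no => not a false positive
query fox: checks bit0=1 (all 1) -> maybe => FALSE POSITIVE
query hen: checks bit3=1, bit8=1 (all 1) -> maybe => FALSE POSITIVE
query jay: checks bit1=1, bit3=1 (all 1) -> maybe => FALSE POSITIVE
query rat: checks bit4=0 (has a 0) -> no => not a false positive
False positives (alphabetical): fox hen jay

Answer: fox hen jay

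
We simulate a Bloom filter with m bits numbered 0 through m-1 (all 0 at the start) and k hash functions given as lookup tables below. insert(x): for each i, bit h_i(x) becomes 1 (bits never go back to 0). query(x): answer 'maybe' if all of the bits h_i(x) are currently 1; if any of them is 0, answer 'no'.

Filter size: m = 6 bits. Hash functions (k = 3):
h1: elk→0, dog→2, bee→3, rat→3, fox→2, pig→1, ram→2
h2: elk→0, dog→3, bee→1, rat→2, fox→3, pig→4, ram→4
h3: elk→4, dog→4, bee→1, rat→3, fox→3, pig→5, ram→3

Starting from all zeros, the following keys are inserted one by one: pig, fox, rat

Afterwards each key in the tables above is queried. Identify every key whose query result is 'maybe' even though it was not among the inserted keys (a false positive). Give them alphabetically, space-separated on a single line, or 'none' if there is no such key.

Start: bits=000000
After insert 'pig': sets bits 1 4 5 -> bits=010011
After insert 'fox': sets bits 2 3 -> bits=011111
After insert 'rat': sets bits 2 3 -> bits=011111
Not inserted: bee dog elk ram — query each against bits=011111:
query bee: checks bit1=1, bit3=1 (all 1) -> maybe => FALSE POSITIVE
query dog: checks bit2=1, bit3=1, bit4=1 (all 1) -> maybe => FALSE POSITIVE
query elk: checks bit0=0, bit4=1 (has a 0) -> no => not a false positive
query ram: checks bit2=1, bit3=1, bit4=1 (all 1) -> maybe => FALSE POSITIVE
False positives (alphabetical): bee dog ram

Answer: bee dog ram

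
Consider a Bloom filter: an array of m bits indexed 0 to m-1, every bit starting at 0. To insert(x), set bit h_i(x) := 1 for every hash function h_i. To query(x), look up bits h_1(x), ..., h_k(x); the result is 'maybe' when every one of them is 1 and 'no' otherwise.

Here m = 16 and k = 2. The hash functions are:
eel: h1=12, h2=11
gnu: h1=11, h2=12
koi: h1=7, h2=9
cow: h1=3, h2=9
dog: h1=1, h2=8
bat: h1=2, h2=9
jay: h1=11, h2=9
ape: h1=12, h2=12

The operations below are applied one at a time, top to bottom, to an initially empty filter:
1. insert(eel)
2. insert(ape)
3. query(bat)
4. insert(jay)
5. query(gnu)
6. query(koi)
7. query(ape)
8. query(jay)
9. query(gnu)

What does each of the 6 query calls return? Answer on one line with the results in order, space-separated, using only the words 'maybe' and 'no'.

Answer: no maybe no maybe maybe maybe

Derivation:
Start: bits=0000000000000000
Op 1: insert eel -> sets bits 11 12 -> bits=0000000000011000
Op 2: insert ape -> sets bits 12 -> bits=0000000000011000
Op 3: query bat -> checks bit2=0, bit9=0 (has a 0) -> no
Op 4: insert jay -> sets bits 9 11 -> bits=0000000001011000
Op 5: query gnu -> checks bit11=1, bit12=1 (all 1) -> maybe
Op 6: query koi -> checks bit7=0, bit9=1 (has a 0) -> no
Op 7: query ape -> checks bit12=1 (all 1) -> maybe
Op 8: query jay -> checks bit9=1, bit11=1 (all 1) -> maybe
Op 9: query gnu -> checks bit11=1, bit12=1 (all 1) -> maybe
Query results in order: no maybe no maybe maybe maybe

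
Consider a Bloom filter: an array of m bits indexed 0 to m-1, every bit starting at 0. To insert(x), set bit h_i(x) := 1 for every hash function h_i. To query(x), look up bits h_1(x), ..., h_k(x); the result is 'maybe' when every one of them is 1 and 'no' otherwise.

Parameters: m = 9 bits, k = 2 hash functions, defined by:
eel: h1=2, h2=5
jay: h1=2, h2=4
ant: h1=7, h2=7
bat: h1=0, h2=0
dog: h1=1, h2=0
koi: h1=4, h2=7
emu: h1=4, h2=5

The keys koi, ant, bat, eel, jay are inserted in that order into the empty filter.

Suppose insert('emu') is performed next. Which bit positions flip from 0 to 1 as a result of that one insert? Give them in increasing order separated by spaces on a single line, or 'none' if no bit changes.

Answer: none

Derivation:
Start: bits=000000000
After insert 'koi': sets bits 4 7 -> bits=000010010
After insert 'ant': sets bits 7 -> bits=000010010
After insert 'bat': sets bits 0 -> bits=100010010
After insert 'eel': sets bits 2 5 -> bits=101011010
After insert 'jay': sets bits 2 4 -> bits=101011010
insert 'emu' would touch bits 4 5; currently bit4=1, bit5=1
Bits that are 0 among those (would change 0->1): none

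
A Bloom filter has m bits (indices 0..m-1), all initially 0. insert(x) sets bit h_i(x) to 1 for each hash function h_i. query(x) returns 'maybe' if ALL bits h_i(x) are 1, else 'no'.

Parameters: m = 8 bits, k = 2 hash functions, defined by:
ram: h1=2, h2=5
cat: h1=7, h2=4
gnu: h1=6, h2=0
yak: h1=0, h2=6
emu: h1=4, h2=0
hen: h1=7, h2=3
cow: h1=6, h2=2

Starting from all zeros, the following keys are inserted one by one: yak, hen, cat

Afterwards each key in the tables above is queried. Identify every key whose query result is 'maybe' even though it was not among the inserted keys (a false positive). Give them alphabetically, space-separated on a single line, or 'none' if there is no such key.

Start: bits=00000000
After insert 'yak': sets bits 0 6 -> bits=10000010
After insert 'hen': sets bits 3 7 -> bits=10010011
After insert 'cat': sets bits 4 7 -> bits=10011011
Not inserted: cow emu gnu ram — query each against bits=10011011:
query cow: checks bit2=0, bit6=1 (has a 0) -> no => not a false positive
query emu: checks bit0=1, bit4=1 (all 1) -> maybe => FALSE POSITIVE
query gnu: checks bit0=1, bit6=1 (all 1) -> maybe => FALSE POSITIVE
query ram: checks bit2=0, bit5=0 (has a 0) -> no => not a false positive
False positives (alphabetical): emu gnu

Answer: emu gnu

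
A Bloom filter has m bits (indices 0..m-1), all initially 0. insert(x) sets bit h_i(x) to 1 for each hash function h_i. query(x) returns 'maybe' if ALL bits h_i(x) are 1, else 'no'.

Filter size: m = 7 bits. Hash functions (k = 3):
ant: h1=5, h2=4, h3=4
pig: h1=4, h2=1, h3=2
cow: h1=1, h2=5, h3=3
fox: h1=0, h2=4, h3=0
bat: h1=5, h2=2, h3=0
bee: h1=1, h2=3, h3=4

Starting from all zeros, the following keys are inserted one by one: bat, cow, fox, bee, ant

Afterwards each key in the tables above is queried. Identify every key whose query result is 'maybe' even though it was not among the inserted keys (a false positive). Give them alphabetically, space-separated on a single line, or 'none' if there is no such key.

Answer: pig

Derivation:
Start: bits=0000000
After insert 'bat': sets bits 0 2 5 -> bits=1010010
After insert 'cow': sets bits 1 3 5 -> bits=1111010
After insert 'fox': sets bits 0 4 -> bits=1111110
After insert 'bee': sets bits 1 3 4 -> bits=1111110
After insert 'ant': sets bits 4 5 -> bits=1111110
Not inserted: pig — query each against bits=1111110:
query pig: checks bit1=1, bit2=1, bit4=1 (all 1) -> maybe => FALSE POSITIVE
False positives (alphabetical): pig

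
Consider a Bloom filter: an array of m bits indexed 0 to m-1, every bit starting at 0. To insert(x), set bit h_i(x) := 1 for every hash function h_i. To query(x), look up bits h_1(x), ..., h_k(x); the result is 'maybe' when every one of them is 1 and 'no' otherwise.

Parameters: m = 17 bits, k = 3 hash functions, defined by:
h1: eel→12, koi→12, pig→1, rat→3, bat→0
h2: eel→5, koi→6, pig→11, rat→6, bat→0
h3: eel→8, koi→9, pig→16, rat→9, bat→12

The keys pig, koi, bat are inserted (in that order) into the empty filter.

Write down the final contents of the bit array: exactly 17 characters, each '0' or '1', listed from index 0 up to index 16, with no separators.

Start: bits=00000000000000000
After insert 'pig': sets bits 1 11 16 -> bits=01000000000100001
After insert 'koi': sets bits 6 9 12 -> bits=01000010010110001
After insert 'bat': sets bits 0 12 -> bits=11000010010110001

Answer: 11000010010110001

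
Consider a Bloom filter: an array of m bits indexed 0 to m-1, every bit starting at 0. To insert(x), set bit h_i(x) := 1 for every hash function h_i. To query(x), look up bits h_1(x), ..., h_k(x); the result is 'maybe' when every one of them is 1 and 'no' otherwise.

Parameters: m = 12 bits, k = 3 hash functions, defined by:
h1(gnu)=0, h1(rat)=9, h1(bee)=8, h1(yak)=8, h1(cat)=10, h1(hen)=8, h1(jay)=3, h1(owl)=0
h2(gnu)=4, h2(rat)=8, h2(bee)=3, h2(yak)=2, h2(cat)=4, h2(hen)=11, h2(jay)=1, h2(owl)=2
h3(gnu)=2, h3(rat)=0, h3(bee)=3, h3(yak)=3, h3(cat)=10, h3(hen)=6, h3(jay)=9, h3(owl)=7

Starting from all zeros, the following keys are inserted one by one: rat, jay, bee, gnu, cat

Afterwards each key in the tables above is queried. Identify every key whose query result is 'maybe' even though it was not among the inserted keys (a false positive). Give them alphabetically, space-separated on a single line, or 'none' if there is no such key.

Start: bits=000000000000
After insert 'rat': sets bits 0 8 9 -> bits=100000001100
After insert 'jay': sets bits 1 3 9 -> bits=110100001100
After insert 'bee': sets bits 3 8 -> bits=110100001100
After insert 'gnu': sets bits 0 2 4 -> bits=111110001100
After insert 'cat': sets bits 4 10 -> bits=111110001110
Not inserted: hen owl yak — query each against bits=111110001110:
query hen: checks bit6=0, bit8=1, bit11=0 (has a 0) -> no => not a false positive
query owl: checks bit0=1, bit2=1, bit7=0 (has a 0) -> no => not a false positive
query yak: checks bit2=1, bit3=1, bit8=1 (all 1) -> maybe => FALSE POSITIVE
False positives (alphabetical): yak

Answer: yak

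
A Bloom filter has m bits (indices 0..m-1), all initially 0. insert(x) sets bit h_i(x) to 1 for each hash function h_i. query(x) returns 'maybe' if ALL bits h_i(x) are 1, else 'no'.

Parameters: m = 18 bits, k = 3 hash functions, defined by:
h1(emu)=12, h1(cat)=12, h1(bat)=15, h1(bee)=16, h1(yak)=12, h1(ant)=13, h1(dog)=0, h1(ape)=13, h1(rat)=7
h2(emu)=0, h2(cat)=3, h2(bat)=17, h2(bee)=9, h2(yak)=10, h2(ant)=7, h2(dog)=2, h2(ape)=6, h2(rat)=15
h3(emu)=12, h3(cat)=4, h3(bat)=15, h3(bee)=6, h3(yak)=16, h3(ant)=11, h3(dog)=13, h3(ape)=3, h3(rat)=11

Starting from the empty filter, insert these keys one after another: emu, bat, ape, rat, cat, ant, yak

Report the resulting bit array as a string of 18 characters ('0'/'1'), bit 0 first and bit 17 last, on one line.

Start: bits=000000000000000000
After insert 'emu': sets bits 0 12 -> bits=100000000000100000
After insert 'bat': sets bits 15 17 -> bits=100000000000100101
After insert 'ape': sets bits 3 6 13 -> bits=100100100000110101
After insert 'rat': sets bits 7 11 15 -> bits=100100110001110101
After insert 'cat': sets bits 3 4 12 -> bits=100110110001110101
After insert 'ant': sets bits 7 11 13 -> bits=100110110001110101
After insert 'yak': sets bits 10 12 16 -> bits=100110110011110111

Answer: 100110110011110111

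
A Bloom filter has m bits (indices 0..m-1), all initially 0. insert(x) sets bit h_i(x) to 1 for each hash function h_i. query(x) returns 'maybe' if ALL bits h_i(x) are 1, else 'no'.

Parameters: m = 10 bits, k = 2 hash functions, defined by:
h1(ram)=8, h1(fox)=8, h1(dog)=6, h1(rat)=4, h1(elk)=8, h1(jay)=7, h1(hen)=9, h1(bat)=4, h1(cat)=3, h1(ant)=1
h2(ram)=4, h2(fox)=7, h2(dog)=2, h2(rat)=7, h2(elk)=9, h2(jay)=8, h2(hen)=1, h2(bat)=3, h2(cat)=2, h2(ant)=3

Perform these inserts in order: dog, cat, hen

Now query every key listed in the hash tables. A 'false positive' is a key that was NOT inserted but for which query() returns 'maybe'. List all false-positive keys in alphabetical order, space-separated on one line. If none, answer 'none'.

Start: bits=0000000000
After insert 'dog': sets bits 2 6 -> bits=0010001000
After insert 'cat': sets bits 2 3 -> bits=0011001000
After insert 'hen': sets bits 1 9 -> bits=0111001001
Not inserted: ant bat elk fox jay ram rat — query each against bits=0111001001:
query ant: checks bit1=1, bit3=1 (all 1) -> maybe => FALSE POSITIVE
query bat: checks bit3=1, bit4=0 (has a 0) -> no => not a false positive
query elk: checks bit8=0, bit9=1 (has a 0) -> no => not a false positive
query fox: checks bit7=0, bit8=0 (has a 0) -> no => not a false positive
query jay: checks bit7=0, bit8=0 (has a 0) -> no => not a false positive
query ram: checks bit4=0, bit8=0 (has a 0) -> no => not a false positive
query rat: checks bit4=0, bit7=0 (has a 0) -> no => not a false positive
False positives (alphabetical): ant

Answer: ant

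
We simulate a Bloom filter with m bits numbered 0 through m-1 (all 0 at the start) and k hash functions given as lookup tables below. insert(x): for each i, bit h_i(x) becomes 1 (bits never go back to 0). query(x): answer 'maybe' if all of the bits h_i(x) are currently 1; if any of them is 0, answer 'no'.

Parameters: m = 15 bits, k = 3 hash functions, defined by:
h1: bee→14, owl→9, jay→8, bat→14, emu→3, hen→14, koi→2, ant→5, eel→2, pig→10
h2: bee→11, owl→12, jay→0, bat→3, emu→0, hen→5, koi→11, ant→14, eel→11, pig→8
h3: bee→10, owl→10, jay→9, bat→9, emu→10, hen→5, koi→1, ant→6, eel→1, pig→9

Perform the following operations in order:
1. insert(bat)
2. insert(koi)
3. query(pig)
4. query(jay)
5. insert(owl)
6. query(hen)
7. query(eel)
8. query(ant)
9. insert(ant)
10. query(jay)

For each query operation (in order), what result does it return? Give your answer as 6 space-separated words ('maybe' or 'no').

Answer: no no no maybe no no

Derivation:
Start: bits=000000000000000
Op 1: insert bat -> sets bits 3 9 14 -> bits=000100000100001
Op 2: insert koi -> sets bits 1 2 11 -> bits=011100000101001
Op 3: query pig -> checks bit8=0, bit9=1, bit10=0 (has a 0) -> no
Op 4: query jay -> checks bit0=0, bit8=0, bit9=1 (has a 0) -> no
Op 5: insert owl -> sets bits 9 10 12 -> bits=011100000111101
Op 6: query hen -> checks bit5=0, bit14=1 (has a 0) -> no
Op 7: query eel -> checks bit1=1, bit2=1, bit11=1 (all 1) -> maybe
Op 8: query ant -> checks bit5=0, bit6=0, bit14=1 (has a 0) -> no
Op 9: insert ant -> sets bits 5 6 14 -> bits=011101100111101
Op 10: query jay -> checks bit0=0, bit8=0, bit9=1 (has a 0) -> no
Query results in order: no no no maybe no no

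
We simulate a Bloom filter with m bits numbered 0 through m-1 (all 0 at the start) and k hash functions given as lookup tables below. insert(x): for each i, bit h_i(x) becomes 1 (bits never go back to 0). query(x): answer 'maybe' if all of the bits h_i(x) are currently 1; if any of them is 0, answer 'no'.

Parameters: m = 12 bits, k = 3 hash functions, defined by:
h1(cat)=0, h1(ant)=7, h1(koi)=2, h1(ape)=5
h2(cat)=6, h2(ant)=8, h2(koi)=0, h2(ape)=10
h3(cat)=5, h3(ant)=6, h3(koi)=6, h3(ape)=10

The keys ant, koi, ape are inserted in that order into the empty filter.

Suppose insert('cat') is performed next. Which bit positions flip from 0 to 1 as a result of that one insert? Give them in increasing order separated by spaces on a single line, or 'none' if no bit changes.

Answer: none

Derivation:
Start: bits=000000000000
After insert 'ant': sets bits 6 7 8 -> bits=000000111000
After insert 'koi': sets bits 0 2 6 -> bits=101000111000
After insert 'ape': sets bits 5 10 -> bits=101001111010
insert 'cat' would touch bits 0 5 6; currently bit0=1, bit5=1, bit6=1
Bits that are 0 among those (would change 0->1): none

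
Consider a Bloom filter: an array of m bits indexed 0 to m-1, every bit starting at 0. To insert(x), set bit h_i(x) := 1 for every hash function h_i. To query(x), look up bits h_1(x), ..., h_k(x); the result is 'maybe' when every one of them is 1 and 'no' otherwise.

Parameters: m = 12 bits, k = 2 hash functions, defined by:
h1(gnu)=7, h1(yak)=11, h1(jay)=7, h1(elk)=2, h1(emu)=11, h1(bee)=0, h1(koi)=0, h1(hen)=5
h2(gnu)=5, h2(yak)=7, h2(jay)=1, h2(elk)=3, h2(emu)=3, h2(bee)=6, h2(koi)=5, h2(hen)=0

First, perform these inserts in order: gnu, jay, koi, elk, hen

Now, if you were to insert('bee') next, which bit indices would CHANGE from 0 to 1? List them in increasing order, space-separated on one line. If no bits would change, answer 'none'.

Start: bits=000000000000
After insert 'gnu': sets bits 5 7 -> bits=000001010000
After insert 'jay': sets bits 1 7 -> bits=010001010000
After insert 'koi': sets bits 0 5 -> bits=110001010000
After insert 'elk': sets bits 2 3 -> bits=111101010000
After insert 'hen': sets bits 0 5 -> bits=111101010000
insert 'bee' would touch bits 0 6; currently bit0=1, bit6=0
Bits that are 0 among those (would change 0->1): 6

Answer: 6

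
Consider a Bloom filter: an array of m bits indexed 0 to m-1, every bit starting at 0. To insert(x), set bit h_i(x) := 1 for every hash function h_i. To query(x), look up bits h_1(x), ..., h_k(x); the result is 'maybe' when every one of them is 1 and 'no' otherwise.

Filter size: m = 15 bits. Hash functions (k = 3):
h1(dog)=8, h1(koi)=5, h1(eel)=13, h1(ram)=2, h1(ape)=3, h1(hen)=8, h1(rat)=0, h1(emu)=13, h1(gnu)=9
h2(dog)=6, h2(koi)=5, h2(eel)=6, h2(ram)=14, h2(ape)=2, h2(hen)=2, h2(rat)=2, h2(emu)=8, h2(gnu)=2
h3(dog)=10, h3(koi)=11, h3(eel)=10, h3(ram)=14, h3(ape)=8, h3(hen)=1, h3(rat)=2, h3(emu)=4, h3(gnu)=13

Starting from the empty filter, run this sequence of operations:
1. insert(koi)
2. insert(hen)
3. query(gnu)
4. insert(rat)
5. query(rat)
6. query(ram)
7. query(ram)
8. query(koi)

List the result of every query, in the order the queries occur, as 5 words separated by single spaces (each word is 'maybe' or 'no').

Start: bits=000000000000000
Op 1: insert koi -> sets bits 5 11 -> bits=000001000001000
Op 2: insert hen -> sets bits 1 2 8 -> bits=011001001001000
Op 3: query gnu -> checks bit2=1, bit9=0, bit13=0 (has a 0) -> no
Op 4: insert rat -> sets bits 0 2 -> bits=111001001001000
Op 5: query rat -> checks bit0=1, bit2=1 (all 1) -> maybe
Op 6: query ram -> checks bit2=1, bit14=0 (has a 0) -> no
Op 7: query ram -> checks bit2=1, bit14=0 (has a 0) -> no
Op 8: query koi -> checks bit5=1, bit11=1 (all 1) -> maybe
Query results in order: no maybe no no maybe

Answer: no maybe no no maybe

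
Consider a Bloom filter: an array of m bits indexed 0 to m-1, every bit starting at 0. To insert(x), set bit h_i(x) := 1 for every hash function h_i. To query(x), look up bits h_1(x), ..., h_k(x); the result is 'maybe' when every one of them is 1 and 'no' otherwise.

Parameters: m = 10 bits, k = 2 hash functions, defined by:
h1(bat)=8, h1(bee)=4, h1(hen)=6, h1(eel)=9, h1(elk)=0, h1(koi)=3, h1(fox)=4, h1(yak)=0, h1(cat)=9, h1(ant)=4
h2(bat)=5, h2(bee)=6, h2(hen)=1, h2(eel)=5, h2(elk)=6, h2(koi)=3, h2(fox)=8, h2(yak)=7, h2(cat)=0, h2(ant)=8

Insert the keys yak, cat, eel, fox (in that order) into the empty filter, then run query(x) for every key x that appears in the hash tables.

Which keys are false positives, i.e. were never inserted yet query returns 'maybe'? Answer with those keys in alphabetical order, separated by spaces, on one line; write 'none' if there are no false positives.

Answer: ant bat

Derivation:
Start: bits=0000000000
After insert 'yak': sets bits 0 7 -> bits=1000000100
After insert 'cat': sets bits 0 9 -> bits=1000000101
After insert 'eel': sets bits 5 9 -> bits=1000010101
After insert 'fox': sets bits 4 8 -> bits=1000110111
Not inserted: ant bat bee elk hen koi — query each against bits=1000110111:
query ant: checks bit4=1, bit8=1 (all 1) -> maybe => FALSE POSITIVE
query bat: checks bit5=1, bit8=1 (all 1) -> maybe => FALSE POSITIVE
query bee: checks bit4=1, bit6=0 (has a 0) -> no => not a false positive
query elk: checks bit0=1, bit6=0 (has a 0) -> no => not a false positive
query hen: checks bit1=0, bit6=0 (has a 0) -> no => not a false positive
query koi: checks bit3=0 (has a 0) -> no => not a false positive
False positives (alphabetical): ant bat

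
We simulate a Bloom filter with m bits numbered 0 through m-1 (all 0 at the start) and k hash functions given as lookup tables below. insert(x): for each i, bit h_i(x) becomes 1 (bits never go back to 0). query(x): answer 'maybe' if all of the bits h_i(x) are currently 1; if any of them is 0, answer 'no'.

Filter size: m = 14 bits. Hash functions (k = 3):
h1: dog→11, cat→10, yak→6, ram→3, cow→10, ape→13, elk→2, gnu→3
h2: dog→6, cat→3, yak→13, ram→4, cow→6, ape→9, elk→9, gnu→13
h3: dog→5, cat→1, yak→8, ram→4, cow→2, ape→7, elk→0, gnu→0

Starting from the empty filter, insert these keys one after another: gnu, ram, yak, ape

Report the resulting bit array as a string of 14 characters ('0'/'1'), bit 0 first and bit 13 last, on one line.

Answer: 10011011110001

Derivation:
Start: bits=00000000000000
After insert 'gnu': sets bits 0 3 13 -> bits=10010000000001
After insert 'ram': sets bits 3 4 -> bits=10011000000001
After insert 'yak': sets bits 6 8 13 -> bits=10011010100001
After insert 'ape': sets bits 7 9 13 -> bits=10011011110001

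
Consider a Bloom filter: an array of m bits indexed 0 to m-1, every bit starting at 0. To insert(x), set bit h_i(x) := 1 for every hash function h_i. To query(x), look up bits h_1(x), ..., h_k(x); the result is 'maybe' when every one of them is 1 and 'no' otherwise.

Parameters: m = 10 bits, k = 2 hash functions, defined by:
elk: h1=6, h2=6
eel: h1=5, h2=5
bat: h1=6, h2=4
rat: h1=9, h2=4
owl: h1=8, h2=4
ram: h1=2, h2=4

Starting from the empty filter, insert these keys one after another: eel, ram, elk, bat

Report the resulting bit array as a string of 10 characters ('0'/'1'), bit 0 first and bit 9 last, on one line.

Start: bits=0000000000
After insert 'eel': sets bits 5 -> bits=0000010000
After insert 'ram': sets bits 2 4 -> bits=0010110000
After insert 'elk': sets bits 6 -> bits=0010111000
After insert 'bat': sets bits 4 6 -> bits=0010111000

Answer: 0010111000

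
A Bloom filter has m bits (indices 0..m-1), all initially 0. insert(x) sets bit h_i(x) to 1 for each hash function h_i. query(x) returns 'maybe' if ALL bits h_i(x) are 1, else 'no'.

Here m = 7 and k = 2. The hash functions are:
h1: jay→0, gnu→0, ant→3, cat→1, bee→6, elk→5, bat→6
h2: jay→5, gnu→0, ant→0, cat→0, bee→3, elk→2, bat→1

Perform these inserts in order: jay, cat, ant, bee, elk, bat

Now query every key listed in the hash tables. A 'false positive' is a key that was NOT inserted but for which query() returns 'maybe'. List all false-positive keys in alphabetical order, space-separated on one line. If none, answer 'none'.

Answer: gnu

Derivation:
Start: bits=0000000
After insert 'jay': sets bits 0 5 -> bits=1000010
After insert 'cat': sets bits 0 1 -> bits=1100010
After insert 'ant': sets bits 0 3 -> bits=1101010
After insert 'bee': sets bits 3 6 -> bits=1101011
After insert 'elk': sets bits 2 5 -> bits=1111011
After insert 'bat': sets bits 1 6 -> bits=1111011
Not inserted: gnu — query each against bits=1111011:
query gnu: checks bit0=1 (all 1) -> maybe => FALSE POSITIVE
False positives (alphabetical): gnu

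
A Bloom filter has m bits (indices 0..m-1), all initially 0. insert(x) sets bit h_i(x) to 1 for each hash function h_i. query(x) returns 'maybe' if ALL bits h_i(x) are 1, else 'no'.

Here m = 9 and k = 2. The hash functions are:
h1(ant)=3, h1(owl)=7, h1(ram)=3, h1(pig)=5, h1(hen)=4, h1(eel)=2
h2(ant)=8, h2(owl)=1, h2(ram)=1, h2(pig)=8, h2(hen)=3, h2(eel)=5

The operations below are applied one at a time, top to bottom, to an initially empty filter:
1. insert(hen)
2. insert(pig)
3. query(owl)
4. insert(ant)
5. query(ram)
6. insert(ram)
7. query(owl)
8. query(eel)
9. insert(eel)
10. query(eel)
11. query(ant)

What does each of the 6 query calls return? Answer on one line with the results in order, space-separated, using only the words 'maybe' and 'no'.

Answer: no no no no maybe maybe

Derivation:
Start: bits=000000000
Op 1: insert hen -> sets bits 3 4 -> bits=000110000
Op 2: insert pig -> sets bits 5 8 -> bits=000111001
Op 3: query owl -> checks bit1=0, bit7=0 (has a 0) -> no
Op 4: insert ant -> sets bits 3 8 -> bits=000111001
Op 5: query ram -> checks bit1=0, bit3=1 (has a 0) -> no
Op 6: insert ram -> sets bits 1 3 -> bits=010111001
Op 7: query owl -> checks bit1=1, bit7=0 (has a 0) -> no
Op 8: query eel -> checks bit2=0, bit5=1 (has a 0) -> no
Op 9: insert eel -> sets bits 2 5 -> bits=011111001
Op 10: query eel -> checks bit2=1, bit5=1 (all 1) -> maybe
Op 11: query ant -> checks bit3=1, bit8=1 (all 1) -> maybe
Query results in order: no no no no maybe maybe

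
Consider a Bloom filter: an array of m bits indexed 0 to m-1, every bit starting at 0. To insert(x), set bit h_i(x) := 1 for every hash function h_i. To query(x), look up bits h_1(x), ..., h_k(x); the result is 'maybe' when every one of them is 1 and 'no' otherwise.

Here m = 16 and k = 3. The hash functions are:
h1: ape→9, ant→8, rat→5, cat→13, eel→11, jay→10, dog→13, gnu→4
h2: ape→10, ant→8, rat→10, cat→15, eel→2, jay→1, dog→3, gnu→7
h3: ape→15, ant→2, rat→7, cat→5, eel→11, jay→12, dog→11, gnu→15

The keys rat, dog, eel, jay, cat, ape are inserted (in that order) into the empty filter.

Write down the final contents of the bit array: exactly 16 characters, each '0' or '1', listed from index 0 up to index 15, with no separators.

Start: bits=0000000000000000
After insert 'rat': sets bits 5 7 10 -> bits=0000010100100000
After insert 'dog': sets bits 3 11 13 -> bits=0001010100110100
After insert 'eel': sets bits 2 11 -> bits=0011010100110100
After insert 'jay': sets bits 1 10 12 -> bits=0111010100111100
After insert 'cat': sets bits 5 13 15 -> bits=0111010100111101
After insert 'ape': sets bits 9 10 15 -> bits=0111010101111101

Answer: 0111010101111101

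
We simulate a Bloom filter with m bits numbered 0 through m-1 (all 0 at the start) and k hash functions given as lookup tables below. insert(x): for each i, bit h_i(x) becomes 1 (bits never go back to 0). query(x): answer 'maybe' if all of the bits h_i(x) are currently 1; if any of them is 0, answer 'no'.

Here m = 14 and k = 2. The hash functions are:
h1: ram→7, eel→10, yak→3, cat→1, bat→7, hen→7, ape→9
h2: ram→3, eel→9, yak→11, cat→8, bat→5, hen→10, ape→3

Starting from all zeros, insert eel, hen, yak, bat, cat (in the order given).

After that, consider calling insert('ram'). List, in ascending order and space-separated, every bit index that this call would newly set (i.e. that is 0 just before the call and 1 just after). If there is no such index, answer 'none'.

Start: bits=00000000000000
After insert 'eel': sets bits 9 10 -> bits=00000000011000
After insert 'hen': sets bits 7 10 -> bits=00000001011000
After insert 'yak': sets bits 3 11 -> bits=00010001011100
After insert 'bat': sets bits 5 7 -> bits=00010101011100
After insert 'cat': sets bits 1 8 -> bits=01010101111100
insert 'ram' would touch bits 3 7; currently bit3=1, bit7=1
Bits that are 0 among those (would change 0->1): none

Answer: none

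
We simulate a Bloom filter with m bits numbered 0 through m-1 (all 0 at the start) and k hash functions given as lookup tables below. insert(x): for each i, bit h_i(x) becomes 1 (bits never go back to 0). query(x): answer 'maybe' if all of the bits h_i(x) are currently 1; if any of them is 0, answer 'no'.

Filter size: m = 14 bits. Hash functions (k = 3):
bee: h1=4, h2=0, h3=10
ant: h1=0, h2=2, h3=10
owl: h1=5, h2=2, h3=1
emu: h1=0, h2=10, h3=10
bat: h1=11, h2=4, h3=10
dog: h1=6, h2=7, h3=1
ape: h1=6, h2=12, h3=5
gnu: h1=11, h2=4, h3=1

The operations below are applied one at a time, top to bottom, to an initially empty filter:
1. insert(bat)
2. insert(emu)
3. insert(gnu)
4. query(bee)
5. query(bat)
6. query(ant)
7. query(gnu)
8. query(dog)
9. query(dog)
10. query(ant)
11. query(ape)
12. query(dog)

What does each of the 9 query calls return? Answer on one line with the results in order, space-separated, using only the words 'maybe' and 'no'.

Start: bits=00000000000000
Op 1: insert bat -> sets bits 4 10 11 -> bits=00001000001100
Op 2: insert emu -> sets bits 0 10 -> bits=10001000001100
Op 3: insert gnu -> sets bits 1 4 11 -> bits=11001000001100
Op 4: query bee -> checks bit0=1, bit4=1, bit10=1 (all 1) -> maybe
Op 5: query bat -> checks bit4=1, bit10=1, bit11=1 (all 1) -> maybe
Op 6: query ant -> checks bit0=1, bit2=0, bit10=1 (has a 0) -> no
Op 7: query gnu -> checks bit1=1, bit4=1, bit11=1 (all 1) -> maybe
Op 8: query dog -> checks bit1=1, bit6=0, bit7=0 (has a 0) -> no
Op 9: query dog -> checks bit1=1, bit6=0, bit7=0 (has a 0) -> no
Op 10: query ant -> checks bit0=1, bit2=0, bit10=1 (has a 0) -> no
Op 11: query ape -> checks bit5=0, bit6=0, bit12=0 (has a 0) -> no
Op 12: query dog -> checks bit1=1, bit6=0, bit7=0 (has a 0) -> no
Query results in order: maybe maybe no maybe no no no no no

Answer: maybe maybe no maybe no no no no no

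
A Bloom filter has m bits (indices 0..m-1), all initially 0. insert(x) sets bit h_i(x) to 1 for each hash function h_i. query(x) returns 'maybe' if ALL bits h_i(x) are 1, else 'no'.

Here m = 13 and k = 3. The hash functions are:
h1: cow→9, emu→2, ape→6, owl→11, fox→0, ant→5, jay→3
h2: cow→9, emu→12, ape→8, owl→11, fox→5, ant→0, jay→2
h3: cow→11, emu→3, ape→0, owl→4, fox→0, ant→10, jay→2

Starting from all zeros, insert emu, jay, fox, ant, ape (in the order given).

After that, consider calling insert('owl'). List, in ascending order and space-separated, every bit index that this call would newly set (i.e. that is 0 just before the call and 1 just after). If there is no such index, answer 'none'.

Start: bits=0000000000000
After insert 'emu': sets bits 2 3 12 -> bits=0011000000001
After insert 'jay': sets bits 2 3 -> bits=0011000000001
After insert 'fox': sets bits 0 5 -> bits=1011010000001
After insert 'ant': sets bits 0 5 10 -> bits=1011010000101
After insert 'ape': sets bits 0 6 8 -> bits=1011011010101
insert 'owl' would touch bits 4 11; currently bit4=0, bit11=0
Bits that are 0 among those (would change 0->1): 4 11

Answer: 4 11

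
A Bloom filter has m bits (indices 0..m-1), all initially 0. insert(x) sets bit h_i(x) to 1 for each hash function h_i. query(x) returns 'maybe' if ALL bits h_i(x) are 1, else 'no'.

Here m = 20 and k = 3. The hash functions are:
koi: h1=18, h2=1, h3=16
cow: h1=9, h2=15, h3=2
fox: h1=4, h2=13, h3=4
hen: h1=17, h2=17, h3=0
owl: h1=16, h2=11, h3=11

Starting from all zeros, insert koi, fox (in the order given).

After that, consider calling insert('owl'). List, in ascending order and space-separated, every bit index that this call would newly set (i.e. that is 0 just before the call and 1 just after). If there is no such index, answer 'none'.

Start: bits=00000000000000000000
After insert 'koi': sets bits 1 16 18 -> bits=01000000000000001010
After insert 'fox': sets bits 4 13 -> bits=01001000000001001010
insert 'owl' would touch bits 11 16; currently bit11=0, bit16=1
Bits that are 0 among those (would change 0->1): 11

Answer: 11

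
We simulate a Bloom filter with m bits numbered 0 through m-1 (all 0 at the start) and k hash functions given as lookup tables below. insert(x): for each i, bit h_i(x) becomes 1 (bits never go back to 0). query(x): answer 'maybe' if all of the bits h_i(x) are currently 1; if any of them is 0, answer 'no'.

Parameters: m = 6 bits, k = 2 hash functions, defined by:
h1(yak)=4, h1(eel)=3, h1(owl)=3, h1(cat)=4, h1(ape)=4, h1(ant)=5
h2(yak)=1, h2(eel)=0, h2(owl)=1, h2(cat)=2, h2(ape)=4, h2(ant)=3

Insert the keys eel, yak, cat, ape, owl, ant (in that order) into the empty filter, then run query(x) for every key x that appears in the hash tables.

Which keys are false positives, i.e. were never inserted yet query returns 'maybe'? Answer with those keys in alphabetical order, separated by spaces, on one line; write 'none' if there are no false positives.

Start: bits=000000
After insert 'eel': sets bits 0 3 -> bits=100100
After insert 'yak': sets bits 1 4 -> bits=110110
After insert 'cat': sets bits 2 4 -> bits=111110
After insert 'ape': sets bits 4 -> bits=111110
After insert 'owl': sets bits 1 3 -> bits=111110
After insert 'ant': sets bits 3 5 -> bits=111111
Not inserted: (none) — query each against bits=111111:
False positives (alphabetical): none

Answer: none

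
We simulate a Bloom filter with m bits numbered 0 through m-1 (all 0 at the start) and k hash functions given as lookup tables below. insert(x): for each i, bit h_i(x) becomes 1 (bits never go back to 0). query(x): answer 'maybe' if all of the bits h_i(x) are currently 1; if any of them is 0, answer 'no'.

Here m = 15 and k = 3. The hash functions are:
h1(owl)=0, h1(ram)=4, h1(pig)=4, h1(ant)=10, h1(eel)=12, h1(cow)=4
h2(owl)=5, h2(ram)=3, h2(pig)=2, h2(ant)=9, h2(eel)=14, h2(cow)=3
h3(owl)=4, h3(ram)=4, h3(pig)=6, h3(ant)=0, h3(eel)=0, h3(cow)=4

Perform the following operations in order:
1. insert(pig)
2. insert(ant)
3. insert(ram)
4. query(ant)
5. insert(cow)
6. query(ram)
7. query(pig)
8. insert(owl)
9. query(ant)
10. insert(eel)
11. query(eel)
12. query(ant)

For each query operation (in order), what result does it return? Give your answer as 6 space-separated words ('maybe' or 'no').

Start: bits=000000000000000
Op 1: insert pig -> sets bits 2 4 6 -> bits=001010100000000
Op 2: insert ant -> sets bits 0 9 10 -> bits=101010100110000
Op 3: insert ram -> sets bits 3 4 -> bits=101110100110000
Op 4: query ant -> checks bit0=1, bit9=1, bit10=1 (all 1) -> maybe
Op 5: insert cow -> sets bits 3 4 -> bits=101110100110000
Op 6: query ram -> checks bit3=1, bit4=1 (all 1) -> maybe
Op 7: query pig -> checks bit2=1, bit4=1, bit6=1 (all 1) -> maybe
Op 8: insert owl -> sets bits 0 4 5 -> bits=101111100110000
Op 9: query ant -> checks bit0=1, bit9=1, bit10=1 (all 1) -> maybe
Op 10: insert eel -> sets bits 0 12 14 -> bits=101111100110101
Op 11: query eel -> checks bit0=1, bit12=1, bit14=1 (all 1) -> maybe
Op 12: query ant -> checks bit0=1, bit9=1, bit10=1 (all 1) -> maybe
Query results in order: maybe maybe maybe maybe maybe maybe

Answer: maybe maybe maybe maybe maybe maybe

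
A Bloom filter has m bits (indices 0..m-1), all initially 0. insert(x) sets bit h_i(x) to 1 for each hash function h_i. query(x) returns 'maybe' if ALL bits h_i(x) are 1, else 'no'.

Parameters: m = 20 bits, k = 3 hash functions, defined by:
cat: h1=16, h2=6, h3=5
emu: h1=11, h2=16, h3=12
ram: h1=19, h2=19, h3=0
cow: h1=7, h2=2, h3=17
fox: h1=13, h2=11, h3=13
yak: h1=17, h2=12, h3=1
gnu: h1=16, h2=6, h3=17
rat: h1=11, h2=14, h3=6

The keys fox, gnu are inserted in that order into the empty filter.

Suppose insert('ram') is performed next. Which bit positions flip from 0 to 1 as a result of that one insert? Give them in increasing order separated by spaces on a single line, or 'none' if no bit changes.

Start: bits=00000000000000000000
After insert 'fox': sets bits 11 13 -> bits=00000000000101000000
After insert 'gnu': sets bits 6 16 17 -> bits=00000010000101001100
insert 'ram' would touch bits 0 19; currently bit0=0, bit19=0
Bits that are 0 among those (would change 0->1): 0 19

Answer: 0 19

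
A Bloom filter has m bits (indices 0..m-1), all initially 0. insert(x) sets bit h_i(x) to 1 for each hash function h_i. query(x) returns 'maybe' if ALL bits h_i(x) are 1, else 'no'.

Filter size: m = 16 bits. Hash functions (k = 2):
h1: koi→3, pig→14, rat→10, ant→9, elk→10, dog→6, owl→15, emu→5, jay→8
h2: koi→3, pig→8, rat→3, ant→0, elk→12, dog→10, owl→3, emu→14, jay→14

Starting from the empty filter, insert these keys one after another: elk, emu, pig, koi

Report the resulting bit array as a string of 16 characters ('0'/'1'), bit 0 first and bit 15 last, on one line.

Answer: 0001010010101010

Derivation:
Start: bits=0000000000000000
After insert 'elk': sets bits 10 12 -> bits=0000000000101000
After insert 'emu': sets bits 5 14 -> bits=0000010000101010
After insert 'pig': sets bits 8 14 -> bits=0000010010101010
After insert 'koi': sets bits 3 -> bits=0001010010101010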